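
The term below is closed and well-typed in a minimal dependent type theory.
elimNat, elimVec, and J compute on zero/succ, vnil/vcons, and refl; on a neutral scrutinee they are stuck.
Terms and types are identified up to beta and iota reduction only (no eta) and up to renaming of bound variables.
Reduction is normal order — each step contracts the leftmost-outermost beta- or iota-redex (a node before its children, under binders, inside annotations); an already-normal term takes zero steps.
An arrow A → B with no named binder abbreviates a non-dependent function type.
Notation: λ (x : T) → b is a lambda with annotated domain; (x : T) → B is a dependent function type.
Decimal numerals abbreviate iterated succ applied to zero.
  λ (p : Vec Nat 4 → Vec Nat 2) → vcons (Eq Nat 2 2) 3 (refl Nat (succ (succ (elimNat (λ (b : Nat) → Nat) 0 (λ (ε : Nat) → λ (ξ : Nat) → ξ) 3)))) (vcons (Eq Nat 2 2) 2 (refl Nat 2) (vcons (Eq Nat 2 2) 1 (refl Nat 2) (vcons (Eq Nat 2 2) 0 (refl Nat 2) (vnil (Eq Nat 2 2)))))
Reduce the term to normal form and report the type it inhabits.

normal form:
  λ (p : Vec Nat 4 → Vec Nat 2) → vcons (Eq Nat 2 2) 3 (refl Nat 2) (vcons (Eq Nat 2 2) 2 (refl Nat 2) (vcons (Eq Nat 2 2) 1 (refl Nat 2) (vcons (Eq Nat 2 2) 0 (refl Nat 2) (vnil (Eq Nat 2 2)))))
inferred type:
  (Vec Nat 4 → Vec Nat 2) → Vec (Eq Nat 2 2) 4
observation: 10 normal-order steps normalize the term, beginning with an elimNat iota-redex.


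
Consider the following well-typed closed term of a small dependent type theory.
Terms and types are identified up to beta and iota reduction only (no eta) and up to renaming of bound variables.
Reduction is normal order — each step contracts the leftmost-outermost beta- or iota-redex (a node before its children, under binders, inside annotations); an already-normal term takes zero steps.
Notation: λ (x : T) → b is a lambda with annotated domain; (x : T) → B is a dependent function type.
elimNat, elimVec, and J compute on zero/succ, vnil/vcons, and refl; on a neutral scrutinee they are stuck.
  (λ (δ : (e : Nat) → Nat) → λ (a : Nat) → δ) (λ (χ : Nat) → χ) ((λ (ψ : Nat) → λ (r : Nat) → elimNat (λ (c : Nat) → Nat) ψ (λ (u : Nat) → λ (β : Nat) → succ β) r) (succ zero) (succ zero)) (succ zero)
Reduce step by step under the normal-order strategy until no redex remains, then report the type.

normal-order reduction sequence:
  (λ (δ : (e : Nat) → Nat) → λ (a : Nat) → δ) (λ (χ : Nat) → χ) ((λ (ψ : Nat) → λ (r : Nat) → elimNat (λ (c : Nat) → Nat) ψ (λ (u : Nat) → λ (β : Nat) → succ β) r) (succ zero) (succ zero)) (succ zero)
  ~> (λ (δ : Nat) → λ (e : Nat) → e) ((λ (a : Nat) → λ (χ : Nat) → elimNat (λ (ψ : Nat) → Nat) a (λ (r : Nat) → λ (c : Nat) → succ c) χ) (succ zero) (succ zero)) (succ zero)
  ~> (λ (δ : Nat) → δ) (succ zero)
  ~> succ zero
the term's type:
  Nat


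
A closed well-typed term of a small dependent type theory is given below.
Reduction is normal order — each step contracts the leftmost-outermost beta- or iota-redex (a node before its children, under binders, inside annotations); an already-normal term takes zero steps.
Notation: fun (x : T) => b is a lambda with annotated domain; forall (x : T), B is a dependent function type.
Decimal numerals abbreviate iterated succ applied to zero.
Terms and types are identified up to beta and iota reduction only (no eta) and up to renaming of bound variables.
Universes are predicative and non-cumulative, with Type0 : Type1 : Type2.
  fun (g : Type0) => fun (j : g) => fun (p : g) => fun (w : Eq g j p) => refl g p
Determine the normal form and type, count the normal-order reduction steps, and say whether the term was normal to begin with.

reduced normal form:
  fun (g : Type0) => fun (j : g) => fun (p : g) => fun (w : Eq g j p) => refl g p
inferred type:
  forall (g : Type0), forall (j : g), forall (p : g), forall (w : Eq g j p), Eq g p p
reduction steps (normal order): 0
term was already normal: yes


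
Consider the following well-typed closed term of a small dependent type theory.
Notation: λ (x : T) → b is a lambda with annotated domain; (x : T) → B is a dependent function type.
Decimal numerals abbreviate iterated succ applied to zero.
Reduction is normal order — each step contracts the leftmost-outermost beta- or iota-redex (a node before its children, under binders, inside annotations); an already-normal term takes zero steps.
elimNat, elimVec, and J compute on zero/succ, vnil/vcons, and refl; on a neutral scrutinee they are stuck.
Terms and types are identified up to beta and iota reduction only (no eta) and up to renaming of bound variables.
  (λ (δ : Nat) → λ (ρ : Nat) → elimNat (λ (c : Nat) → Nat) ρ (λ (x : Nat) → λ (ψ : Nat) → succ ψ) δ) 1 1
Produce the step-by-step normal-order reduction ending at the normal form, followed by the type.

normal-order reduction:
  (λ (δ : Nat) → λ (ρ : Nat) → elimNat (λ (c : Nat) → Nat) ρ (λ (x : Nat) → λ (ψ : Nat) → succ ψ) δ) 1 1
  ~> (λ (δ : Nat) → elimNat (λ (ρ : Nat) → Nat) δ (λ (c : Nat) → λ (x : Nat) → succ x) 1) 1
  ~> elimNat (λ (δ : Nat) → Nat) 1 (λ (ρ : Nat) → λ (c : Nat) → succ c) 1
  ~> (λ (δ : Nat) → λ (ρ : Nat) → succ ρ) 0 (elimNat (λ (c : Nat) → Nat) 1 (λ (x : Nat) → λ (ψ : Nat) → succ ψ) 0)
  ~> (λ (δ : Nat) → succ δ) (elimNat (λ (ρ : Nat) → Nat) 1 (λ (c : Nat) → λ (x : Nat) → succ x) 0)
  ~> succ (elimNat (λ (δ : Nat) → Nat) 1 (λ (ρ : Nat) → λ (c : Nat) → succ c) 0)
  ~> 2
inferred type:
  Nat


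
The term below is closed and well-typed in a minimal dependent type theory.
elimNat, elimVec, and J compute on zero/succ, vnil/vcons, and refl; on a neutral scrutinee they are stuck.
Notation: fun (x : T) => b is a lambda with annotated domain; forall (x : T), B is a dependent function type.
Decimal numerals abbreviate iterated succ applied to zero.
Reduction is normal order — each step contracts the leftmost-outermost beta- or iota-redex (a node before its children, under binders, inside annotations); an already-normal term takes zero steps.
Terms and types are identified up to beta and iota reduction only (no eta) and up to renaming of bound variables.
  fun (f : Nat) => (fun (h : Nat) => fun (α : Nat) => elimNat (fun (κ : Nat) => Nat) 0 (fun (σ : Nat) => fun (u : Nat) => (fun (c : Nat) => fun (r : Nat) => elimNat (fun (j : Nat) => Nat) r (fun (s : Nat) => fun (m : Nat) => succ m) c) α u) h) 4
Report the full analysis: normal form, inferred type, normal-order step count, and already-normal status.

normal form:
  fun (f : Nat) => fun (h : Nat) => elimNat (fun (α : Nat) => Nat) (elimNat (fun (κ : Nat) => Nat) (elimNat (fun (σ : Nat) => Nat) (elimNat (fun (u : Nat) => Nat) 0 (fun (c : Nat) => fun (r : Nat) => succ r) h) (fun (j : Nat) => fun (s : Nat) => succ s) h) (fun (m : Nat) => fun (ξ : Nat) => succ ξ) h) (fun (d : Nat) => fun (ε : Nat) => succ ε) h
inferred type:
  forall (f : Nat), forall (h : Nat), Nat
normal-order step count: 22
already normal: no
first contracted redex: a beta-redex


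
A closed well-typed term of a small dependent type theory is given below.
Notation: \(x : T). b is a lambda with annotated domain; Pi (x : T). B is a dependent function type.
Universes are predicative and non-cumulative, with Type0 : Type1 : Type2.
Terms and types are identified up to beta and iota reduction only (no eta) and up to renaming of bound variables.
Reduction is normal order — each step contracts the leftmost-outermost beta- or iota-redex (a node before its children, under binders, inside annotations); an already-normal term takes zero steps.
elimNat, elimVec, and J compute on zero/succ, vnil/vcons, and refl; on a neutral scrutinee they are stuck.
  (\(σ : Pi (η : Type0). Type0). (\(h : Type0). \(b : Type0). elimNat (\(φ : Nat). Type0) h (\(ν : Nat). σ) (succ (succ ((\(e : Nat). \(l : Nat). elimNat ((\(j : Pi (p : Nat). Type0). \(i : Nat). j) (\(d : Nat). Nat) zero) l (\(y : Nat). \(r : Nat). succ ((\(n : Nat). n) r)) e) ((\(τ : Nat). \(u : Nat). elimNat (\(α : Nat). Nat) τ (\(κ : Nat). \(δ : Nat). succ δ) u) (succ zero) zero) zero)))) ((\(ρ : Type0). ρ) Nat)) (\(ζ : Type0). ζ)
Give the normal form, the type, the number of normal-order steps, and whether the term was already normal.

normal form:
  \(σ : Type0). Nat
type:
  Pi (σ : Type0). Type0
reduction steps (normal order): 25
term was already normal: no
first contracted redex: a beta-redex


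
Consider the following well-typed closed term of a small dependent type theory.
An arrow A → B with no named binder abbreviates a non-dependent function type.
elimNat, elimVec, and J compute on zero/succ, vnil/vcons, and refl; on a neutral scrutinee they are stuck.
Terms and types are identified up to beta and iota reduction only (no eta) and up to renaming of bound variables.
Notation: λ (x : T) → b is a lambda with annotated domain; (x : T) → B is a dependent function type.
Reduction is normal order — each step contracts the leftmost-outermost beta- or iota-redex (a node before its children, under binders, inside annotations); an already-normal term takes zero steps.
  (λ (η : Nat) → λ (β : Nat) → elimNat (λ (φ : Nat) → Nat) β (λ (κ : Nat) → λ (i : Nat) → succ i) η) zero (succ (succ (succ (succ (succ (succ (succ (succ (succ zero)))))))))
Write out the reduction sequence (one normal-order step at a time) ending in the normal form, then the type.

normal-order reduction sequence:
  (λ (η : Nat) → λ (β : Nat) → elimNat (λ (φ : Nat) → Nat) β (λ (κ : Nat) → λ (i : Nat) → succ i) η) zero (succ (succ (succ (succ (succ (succ (succ (succ (succ zero)))))))))
  ~> (λ (η : Nat) → elimNat (λ (β : Nat) → Nat) η (λ (φ : Nat) → λ (κ : Nat) → succ κ) zero) (succ (succ (succ (succ (succ (succ (succ (succ (succ zero)))))))))
  ~> elimNat (λ (η : Nat) → Nat) (succ (succ (succ (succ (succ (succ (succ (succ (succ zero))))))))) (λ (β : Nat) → λ (φ : Nat) → succ φ) zero
  ~> succ (succ (succ (succ (succ (succ (succ (succ (succ zero))))))))
the term's type:
  Nat


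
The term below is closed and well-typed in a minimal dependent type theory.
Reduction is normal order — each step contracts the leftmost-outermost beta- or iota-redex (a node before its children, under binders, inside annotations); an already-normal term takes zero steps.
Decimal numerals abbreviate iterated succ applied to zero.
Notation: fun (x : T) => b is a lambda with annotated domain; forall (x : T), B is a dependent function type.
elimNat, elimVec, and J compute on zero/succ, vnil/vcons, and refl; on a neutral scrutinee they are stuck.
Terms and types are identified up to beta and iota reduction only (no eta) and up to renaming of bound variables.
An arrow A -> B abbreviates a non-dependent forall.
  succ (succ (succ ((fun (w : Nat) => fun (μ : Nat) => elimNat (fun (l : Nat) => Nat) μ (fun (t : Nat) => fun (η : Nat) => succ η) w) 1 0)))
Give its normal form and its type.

reduced normal form:
  4
inferred type:
  Nat
observation: reduction starts at a beta-redex, and 6 normal-order steps reach the normal form.


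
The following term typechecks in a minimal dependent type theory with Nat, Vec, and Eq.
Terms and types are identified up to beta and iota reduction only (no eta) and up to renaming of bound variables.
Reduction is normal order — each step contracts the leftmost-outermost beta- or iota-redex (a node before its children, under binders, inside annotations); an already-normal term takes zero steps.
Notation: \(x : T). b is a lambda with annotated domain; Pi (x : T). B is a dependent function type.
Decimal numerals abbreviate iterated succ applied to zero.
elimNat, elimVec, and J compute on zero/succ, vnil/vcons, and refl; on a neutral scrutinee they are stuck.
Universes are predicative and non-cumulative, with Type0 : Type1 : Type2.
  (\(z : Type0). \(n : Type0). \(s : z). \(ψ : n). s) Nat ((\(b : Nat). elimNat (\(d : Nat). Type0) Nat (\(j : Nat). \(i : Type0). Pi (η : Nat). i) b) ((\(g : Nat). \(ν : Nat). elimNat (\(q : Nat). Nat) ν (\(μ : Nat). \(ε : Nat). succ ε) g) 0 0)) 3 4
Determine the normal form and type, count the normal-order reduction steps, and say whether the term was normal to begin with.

resulting normal form:
  3
the term's type:
  Nat
steps to reach normal form (normal order): 4
already normal: no
first redex: a beta-redex


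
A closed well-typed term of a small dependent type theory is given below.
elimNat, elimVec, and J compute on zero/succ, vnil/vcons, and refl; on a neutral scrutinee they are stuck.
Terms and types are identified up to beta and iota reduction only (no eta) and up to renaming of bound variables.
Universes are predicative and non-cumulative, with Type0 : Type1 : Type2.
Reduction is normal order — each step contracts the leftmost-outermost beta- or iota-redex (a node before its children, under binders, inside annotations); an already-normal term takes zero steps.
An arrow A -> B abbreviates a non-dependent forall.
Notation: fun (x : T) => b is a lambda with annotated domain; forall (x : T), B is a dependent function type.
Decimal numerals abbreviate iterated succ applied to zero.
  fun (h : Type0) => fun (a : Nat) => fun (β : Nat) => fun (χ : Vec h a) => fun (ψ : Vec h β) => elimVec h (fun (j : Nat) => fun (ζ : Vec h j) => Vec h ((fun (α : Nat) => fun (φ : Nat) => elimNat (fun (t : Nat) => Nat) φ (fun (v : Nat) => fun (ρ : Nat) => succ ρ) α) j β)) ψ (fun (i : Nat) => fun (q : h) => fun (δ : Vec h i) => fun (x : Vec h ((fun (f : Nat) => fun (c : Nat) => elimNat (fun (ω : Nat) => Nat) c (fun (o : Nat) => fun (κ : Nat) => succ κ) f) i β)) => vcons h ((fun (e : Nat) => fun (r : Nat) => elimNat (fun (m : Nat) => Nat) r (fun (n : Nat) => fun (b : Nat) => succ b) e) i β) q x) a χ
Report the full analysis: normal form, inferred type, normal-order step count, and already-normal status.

resulting normal form:
  fun (h : Type0) => fun (a : Nat) => fun (β : Nat) => fun (χ : Vec h a) => fun (ψ : Vec h β) => elimVec h (fun (j : Nat) => fun (ζ : Vec h j) => Vec h (elimNat (fun (α : Nat) => Nat) β (fun (φ : Nat) => fun (t : Nat) => succ t) j)) ψ (fun (v : Nat) => fun (ρ : h) => fun (i : Vec h v) => fun (q : Vec h (elimNat (fun (δ : Nat) => Nat) β (fun (x : Nat) => fun (f : Nat) => succ f) v)) => vcons h (elimNat (fun (c : Nat) => Nat) β (fun (ω : Nat) => fun (o : Nat) => succ o) v) ρ q) a χ
inferred type:
  forall (h : Type0), forall (a : Nat), forall (β : Nat), Vec h a -> Vec h β -> Vec h (elimNat (fun (χ : Nat) => Nat) β (fun (ψ : Nat) => fun (j : Nat) => succ j) a)
steps to reach normal form (normal order): 6
term was already normal: no
first contracted redex: a beta-redex


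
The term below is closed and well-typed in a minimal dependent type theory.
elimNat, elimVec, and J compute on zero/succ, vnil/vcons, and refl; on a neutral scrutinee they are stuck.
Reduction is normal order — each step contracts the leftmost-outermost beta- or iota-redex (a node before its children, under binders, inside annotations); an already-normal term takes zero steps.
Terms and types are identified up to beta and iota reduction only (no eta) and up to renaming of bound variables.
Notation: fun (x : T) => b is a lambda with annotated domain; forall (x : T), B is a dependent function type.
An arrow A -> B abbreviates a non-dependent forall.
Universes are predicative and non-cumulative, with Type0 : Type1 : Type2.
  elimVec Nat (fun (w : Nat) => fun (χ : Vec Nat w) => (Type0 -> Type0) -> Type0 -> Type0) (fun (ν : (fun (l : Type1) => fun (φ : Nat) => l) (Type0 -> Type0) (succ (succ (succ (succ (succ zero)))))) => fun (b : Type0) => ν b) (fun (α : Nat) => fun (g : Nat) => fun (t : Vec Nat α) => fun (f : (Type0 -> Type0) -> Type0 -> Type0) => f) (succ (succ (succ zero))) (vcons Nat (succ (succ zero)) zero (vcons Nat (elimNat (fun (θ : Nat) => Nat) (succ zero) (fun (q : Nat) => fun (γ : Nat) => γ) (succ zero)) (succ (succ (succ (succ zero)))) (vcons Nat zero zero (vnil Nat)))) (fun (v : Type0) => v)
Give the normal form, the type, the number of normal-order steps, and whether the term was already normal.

normal form:
  fun (w : Type0) => w
the term's type:
  Type0 -> Type0
reduction steps (normal order): 18
term was already normal: no
first contracted redex: an elimVec iota-redex


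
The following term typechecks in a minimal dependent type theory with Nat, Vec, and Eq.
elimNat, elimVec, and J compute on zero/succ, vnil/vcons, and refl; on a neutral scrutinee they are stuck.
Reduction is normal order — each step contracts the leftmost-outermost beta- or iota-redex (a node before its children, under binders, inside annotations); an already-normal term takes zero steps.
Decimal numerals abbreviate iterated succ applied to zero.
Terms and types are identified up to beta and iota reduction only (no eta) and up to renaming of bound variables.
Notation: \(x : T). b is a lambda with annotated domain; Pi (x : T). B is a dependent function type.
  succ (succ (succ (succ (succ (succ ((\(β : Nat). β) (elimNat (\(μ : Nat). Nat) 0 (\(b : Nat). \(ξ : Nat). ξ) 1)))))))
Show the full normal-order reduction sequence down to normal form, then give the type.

reduction (normal order):
  succ (succ (succ (succ (succ (succ ((\(β : Nat). β) (elimNat (\(μ : Nat). Nat) 0 (\(b : Nat). \(ξ : Nat). ξ) 1)))))))
  ~> succ (succ (succ (succ (succ (succ (elimNat (\(β : Nat). Nat) 0 (\(μ : Nat). \(b : Nat). b) 1))))))
  ~> succ (succ (succ (succ (succ (succ ((\(β : Nat). \(μ : Nat). μ) 0 (elimNat (\(b : Nat). Nat) 0 (\(ξ : Nat). \(d : Nat). d) 0)))))))
  ~> succ (succ (succ (succ (succ (succ ((\(β : Nat). β) (elimNat (\(μ : Nat). Nat) 0 (\(b : Nat). \(ξ : Nat). ξ) 0)))))))
  ~> succ (succ (succ (succ (succ (succ (elimNat (\(β : Nat). Nat) 0 (\(μ : Nat). \(b : Nat). b) 0))))))
  ~> 6
inferred type:
  Nat


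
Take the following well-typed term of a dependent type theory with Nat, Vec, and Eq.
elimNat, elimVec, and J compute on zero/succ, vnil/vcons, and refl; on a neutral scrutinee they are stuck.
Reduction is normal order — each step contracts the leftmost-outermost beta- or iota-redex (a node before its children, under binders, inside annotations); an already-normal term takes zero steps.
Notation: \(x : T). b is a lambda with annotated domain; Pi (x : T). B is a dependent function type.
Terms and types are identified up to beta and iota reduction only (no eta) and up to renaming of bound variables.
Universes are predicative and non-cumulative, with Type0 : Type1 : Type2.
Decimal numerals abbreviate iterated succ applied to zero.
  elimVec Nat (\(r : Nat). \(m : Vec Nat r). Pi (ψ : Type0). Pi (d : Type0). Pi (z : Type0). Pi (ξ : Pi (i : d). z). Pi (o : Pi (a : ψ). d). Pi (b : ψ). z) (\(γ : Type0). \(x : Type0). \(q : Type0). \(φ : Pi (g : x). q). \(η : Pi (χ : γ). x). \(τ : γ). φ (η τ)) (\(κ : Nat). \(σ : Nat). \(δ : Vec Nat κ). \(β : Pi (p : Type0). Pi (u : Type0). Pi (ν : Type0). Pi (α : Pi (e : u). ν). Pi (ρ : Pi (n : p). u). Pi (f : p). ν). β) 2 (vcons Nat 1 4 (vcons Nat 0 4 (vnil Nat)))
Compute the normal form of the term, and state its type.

normal form:
  \(r : Type0). \(m : Type0). \(ψ : Type0). \(d : Pi (z : m). ψ). \(ξ : Pi (i : r). m). \(o : r). d (ξ o)
type:
  Pi (r : Type0). Pi (m : Type0). Pi (ψ : Type0). Pi (d : Pi (z : m). ψ). Pi (ξ : Pi (i : r). m). Pi (o : r). ψ


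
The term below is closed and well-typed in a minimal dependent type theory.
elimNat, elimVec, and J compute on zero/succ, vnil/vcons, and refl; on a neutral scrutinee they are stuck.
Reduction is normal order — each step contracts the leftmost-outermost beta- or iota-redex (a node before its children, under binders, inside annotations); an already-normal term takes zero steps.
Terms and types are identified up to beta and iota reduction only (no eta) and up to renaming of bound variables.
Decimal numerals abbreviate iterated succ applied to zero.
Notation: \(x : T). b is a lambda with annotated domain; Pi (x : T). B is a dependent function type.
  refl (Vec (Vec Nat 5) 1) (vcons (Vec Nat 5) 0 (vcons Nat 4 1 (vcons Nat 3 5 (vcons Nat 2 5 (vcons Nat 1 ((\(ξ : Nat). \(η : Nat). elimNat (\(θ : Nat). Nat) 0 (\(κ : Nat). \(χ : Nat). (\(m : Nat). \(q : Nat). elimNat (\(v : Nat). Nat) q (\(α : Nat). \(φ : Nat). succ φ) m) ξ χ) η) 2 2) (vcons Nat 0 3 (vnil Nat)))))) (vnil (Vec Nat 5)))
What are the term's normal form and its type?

resulting normal form:
  refl (Vec (Vec Nat 5) 1) (vcons (Vec Nat 5) 0 (vcons Nat 4 1 (vcons Nat 3 5 (vcons Nat 2 5 (vcons Nat 1 4 (vcons Nat 0 3 (vnil Nat)))))) (vnil (Vec Nat 5)))
inferred type:
  Eq (Vec (Vec Nat 5) 1) (vcons (Vec Nat 5) 0 (vcons Nat 4 1 (vcons Nat 3 5 (vcons Nat 2 5 (vcons Nat 1 4 (vcons Nat 0 3 (vnil Nat)))))) (vnil (Vec Nat 5))) (vcons (Vec Nat 5) 0 (vcons Nat 4 1 (vcons Nat 3 5 (vcons Nat 2 5 (vcons Nat 1 4 (vcons Nat 0 3 (vnil Nat)))))) (vnil (Vec Nat 5)))


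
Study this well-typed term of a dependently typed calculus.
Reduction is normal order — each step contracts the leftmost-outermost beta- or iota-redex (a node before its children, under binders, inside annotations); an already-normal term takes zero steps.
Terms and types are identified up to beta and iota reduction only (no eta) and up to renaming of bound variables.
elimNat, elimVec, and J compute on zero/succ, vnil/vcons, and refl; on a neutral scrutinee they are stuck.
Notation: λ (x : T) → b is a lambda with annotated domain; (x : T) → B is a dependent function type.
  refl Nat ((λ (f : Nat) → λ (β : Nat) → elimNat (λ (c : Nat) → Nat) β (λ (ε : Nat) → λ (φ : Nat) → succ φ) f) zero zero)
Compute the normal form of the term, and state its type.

normal form:
  refl Nat zero
the term's type:
  Eq Nat zero zero
observation: contracting a beta-redex first, the term normalizes in 3 steps.


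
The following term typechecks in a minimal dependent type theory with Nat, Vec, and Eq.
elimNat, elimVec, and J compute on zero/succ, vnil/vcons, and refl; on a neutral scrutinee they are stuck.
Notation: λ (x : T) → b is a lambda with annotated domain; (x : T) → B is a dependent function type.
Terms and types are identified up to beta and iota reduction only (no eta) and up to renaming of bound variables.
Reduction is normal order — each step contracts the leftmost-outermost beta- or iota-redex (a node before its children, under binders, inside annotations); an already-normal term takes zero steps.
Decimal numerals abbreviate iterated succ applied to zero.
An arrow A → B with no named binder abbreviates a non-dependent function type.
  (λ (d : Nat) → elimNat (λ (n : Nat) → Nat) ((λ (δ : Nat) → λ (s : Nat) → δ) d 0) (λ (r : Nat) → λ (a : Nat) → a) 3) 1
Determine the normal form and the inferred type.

resulting normal form:
  1
the term's type:
  Nat
observation: the leftmost-outermost redex is a beta-redex, and normalization takes 13 steps.


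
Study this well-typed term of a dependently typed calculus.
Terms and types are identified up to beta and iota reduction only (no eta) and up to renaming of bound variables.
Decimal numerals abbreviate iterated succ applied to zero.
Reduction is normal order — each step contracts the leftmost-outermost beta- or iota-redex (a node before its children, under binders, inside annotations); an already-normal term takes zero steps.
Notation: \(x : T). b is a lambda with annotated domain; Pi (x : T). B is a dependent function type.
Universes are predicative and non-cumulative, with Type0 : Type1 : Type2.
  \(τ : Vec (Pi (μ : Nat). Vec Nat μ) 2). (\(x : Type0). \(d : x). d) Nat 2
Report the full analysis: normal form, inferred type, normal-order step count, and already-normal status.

resulting normal form:
  \(τ : Vec (Pi (μ : Nat). Vec Nat μ) 2). 2
type:
  Pi (τ : Vec (Pi (μ : Nat). Vec Nat μ) 2). Nat
steps to reach normal form (normal order): 2
started in normal form: no
first redex: a beta-redex


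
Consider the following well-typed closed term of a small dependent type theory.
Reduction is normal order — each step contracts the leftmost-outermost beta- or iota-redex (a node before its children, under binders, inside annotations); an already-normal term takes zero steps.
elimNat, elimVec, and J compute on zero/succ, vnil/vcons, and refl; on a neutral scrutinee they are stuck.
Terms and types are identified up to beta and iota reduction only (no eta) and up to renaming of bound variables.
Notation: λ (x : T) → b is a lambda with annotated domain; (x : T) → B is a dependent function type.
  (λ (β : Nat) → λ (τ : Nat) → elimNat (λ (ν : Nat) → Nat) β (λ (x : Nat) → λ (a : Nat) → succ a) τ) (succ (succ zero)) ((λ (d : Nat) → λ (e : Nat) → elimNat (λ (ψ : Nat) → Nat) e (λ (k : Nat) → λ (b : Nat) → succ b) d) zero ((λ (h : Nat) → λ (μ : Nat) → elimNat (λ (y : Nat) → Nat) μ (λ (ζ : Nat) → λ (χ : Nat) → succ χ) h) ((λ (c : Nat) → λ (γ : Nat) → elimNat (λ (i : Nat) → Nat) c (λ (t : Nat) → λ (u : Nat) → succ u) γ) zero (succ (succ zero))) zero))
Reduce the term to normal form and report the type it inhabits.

normal form:
  succ (succ (succ (succ zero)))
inferred type:
  Nat


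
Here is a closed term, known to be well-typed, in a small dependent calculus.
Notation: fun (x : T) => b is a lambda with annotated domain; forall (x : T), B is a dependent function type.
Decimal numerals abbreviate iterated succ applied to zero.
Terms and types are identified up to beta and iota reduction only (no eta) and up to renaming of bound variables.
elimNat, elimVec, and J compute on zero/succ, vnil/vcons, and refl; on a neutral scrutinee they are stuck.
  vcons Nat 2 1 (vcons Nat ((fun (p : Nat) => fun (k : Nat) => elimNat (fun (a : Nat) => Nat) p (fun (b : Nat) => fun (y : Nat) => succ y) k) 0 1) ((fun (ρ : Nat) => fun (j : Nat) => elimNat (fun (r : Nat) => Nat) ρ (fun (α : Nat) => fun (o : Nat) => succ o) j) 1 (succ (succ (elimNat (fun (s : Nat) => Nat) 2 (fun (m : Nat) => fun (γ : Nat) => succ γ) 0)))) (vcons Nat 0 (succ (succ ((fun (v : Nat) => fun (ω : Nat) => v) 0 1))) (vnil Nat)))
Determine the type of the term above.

type:
  Vec Nat 3


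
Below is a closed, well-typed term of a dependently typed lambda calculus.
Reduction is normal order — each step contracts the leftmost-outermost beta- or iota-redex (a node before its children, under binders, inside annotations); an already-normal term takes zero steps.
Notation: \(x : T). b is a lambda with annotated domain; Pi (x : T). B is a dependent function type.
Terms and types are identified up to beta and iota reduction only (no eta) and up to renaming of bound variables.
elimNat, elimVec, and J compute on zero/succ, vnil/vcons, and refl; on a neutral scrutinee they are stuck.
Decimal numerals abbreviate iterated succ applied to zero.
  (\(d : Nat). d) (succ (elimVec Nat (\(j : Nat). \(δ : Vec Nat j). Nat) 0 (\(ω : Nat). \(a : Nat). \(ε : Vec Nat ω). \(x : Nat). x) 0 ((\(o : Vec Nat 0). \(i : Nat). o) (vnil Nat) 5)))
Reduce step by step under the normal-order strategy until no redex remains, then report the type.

normal-order reduction sequence:
  (\(d : Nat). d) (succ (elimVec Nat (\(j : Nat). \(δ : Vec Nat j). Nat) 0 (\(ω : Nat). \(a : Nat). \(ε : Vec Nat ω). \(x : Nat). x) 0 ((\(o : Vec Nat 0). \(i : Nat). o) (vnil Nat) 5)))
  ~> succ (elimVec Nat (\(d : Nat). \(j : Vec Nat d). Nat) 0 (\(δ : Nat). \(ω : Nat). \(a : Vec Nat δ). \(ε : Nat). ε) 0 ((\(x : Vec Nat 0). \(o : Nat). x) (vnil Nat) 5))
  ~> succ (elimVec Nat (\(d : Nat). \(j : Vec Nat d). Nat) 0 (\(δ : Nat). \(ω : Nat). \(a : Vec Nat δ). \(ε : Nat). ε) 0 ((\(x : Nat). vnil Nat) 5))
  ~> succ (elimVec Nat (\(d : Nat). \(j : Vec Nat d). Nat) 0 (\(δ : Nat). \(ω : Nat). \(a : Vec Nat δ). \(ε : Nat). ε) 0 (vnil Nat))
  ~> 1
the term's type:
  Nat


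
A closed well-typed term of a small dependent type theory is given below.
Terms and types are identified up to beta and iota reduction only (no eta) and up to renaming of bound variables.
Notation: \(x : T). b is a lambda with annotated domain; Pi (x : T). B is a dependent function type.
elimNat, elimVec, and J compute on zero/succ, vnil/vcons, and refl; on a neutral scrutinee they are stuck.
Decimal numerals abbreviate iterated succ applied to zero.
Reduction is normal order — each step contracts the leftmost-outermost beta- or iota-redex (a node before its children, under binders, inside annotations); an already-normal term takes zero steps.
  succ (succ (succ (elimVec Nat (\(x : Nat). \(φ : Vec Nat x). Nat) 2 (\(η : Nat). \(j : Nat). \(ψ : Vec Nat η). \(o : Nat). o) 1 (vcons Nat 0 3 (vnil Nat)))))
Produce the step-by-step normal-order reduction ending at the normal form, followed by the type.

normal-order reduction sequence:
  succ (succ (succ (elimVec Nat (\(x : Nat). \(φ : Vec Nat x). Nat) 2 (\(η : Nat). \(j : Nat). \(ψ : Vec Nat η). \(o : Nat). o) 1 (vcons Nat 0 3 (vnil Nat)))))
  ~> succ (succ (succ ((\(x : Nat). \(φ : Nat). \(η : Vec Nat x). \(j : Nat). j) 0 3 (vnil Nat) (elimVec Nat (\(ψ : Nat). \(o : Vec Nat ψ). Nat) 2 (\(ν : Nat). \(h : Nat). \(σ : Vec Nat ν). \(u : Nat). u) 0 (vnil Nat)))))
  ~> succ (succ (succ ((\(x : Nat). \(φ : Vec Nat 0). \(η : Nat). η) 3 (vnil Nat) (elimVec Nat (\(j : Nat). \(ψ : Vec Nat j). Nat) 2 (\(o : Nat). \(ν : Nat). \(h : Vec Nat o). \(σ : Nat). σ) 0 (vnil Nat)))))
  ~> succ (succ (succ ((\(x : Vec Nat 0). \(φ : Nat). φ) (vnil Nat) (elimVec Nat (\(η : Nat). \(j : Vec Nat η). Nat) 2 (\(ψ : Nat). \(o : Nat). \(ν : Vec Nat ψ). \(h : Nat). h) 0 (vnil Nat)))))
  ~> succ (succ (succ ((\(x : Nat). x) (elimVec Nat (\(φ : Nat). \(η : Vec Nat φ). Nat) 2 (\(j : Nat). \(ψ : Nat). \(o : Vec Nat j). \(ν : Nat). ν) 0 (vnil Nat)))))
  ~> succ (succ (succ (elimVec Nat (\(x : Nat). \(φ : Vec Nat x). Nat) 2 (\(η : Nat). \(j : Nat). \(ψ : Vec Nat η). \(o : Nat). o) 0 (vnil Nat))))
  ~> 5
inferred type:
  Nat


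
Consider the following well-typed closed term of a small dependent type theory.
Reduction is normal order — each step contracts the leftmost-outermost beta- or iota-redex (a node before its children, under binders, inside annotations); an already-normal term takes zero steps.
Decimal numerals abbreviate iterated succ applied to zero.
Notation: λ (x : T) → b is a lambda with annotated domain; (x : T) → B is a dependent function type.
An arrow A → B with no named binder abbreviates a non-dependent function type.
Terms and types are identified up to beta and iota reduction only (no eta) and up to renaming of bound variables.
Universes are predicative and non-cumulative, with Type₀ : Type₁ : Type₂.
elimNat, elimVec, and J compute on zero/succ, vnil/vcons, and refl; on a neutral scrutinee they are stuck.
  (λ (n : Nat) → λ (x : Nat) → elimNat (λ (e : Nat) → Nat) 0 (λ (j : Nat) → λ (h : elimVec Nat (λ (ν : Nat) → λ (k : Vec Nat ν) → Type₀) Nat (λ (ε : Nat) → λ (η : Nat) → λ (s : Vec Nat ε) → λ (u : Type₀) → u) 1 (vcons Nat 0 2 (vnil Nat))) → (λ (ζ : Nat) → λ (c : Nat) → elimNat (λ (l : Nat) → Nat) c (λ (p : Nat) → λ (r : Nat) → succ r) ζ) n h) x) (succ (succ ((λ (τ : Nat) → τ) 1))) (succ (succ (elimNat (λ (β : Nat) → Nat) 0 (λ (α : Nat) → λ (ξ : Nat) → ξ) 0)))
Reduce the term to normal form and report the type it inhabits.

resulting normal form:
  6
type:
  Nat
observation: the term reaches its normal form after 55 normal-order steps.


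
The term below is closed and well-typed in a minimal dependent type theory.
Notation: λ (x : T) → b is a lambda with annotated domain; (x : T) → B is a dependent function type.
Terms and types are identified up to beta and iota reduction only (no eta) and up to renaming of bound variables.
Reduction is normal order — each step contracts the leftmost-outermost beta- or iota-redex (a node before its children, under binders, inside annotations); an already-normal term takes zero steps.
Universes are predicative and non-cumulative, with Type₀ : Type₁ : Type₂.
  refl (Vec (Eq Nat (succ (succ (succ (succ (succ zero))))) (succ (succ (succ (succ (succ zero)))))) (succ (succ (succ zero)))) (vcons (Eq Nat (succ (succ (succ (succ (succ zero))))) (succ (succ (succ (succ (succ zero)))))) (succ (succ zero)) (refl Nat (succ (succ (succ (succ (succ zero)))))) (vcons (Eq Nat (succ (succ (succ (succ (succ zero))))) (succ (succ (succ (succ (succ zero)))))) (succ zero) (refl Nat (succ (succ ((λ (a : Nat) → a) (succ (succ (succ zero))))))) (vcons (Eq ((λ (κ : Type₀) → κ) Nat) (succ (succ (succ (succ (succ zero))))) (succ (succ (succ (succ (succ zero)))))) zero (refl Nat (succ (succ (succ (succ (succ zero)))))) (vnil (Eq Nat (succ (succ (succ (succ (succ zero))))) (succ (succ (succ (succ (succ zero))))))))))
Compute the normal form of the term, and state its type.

normal form:
  refl (Vec (Eq Nat (succ (succ (succ (succ (succ zero))))) (succ (succ (succ (succ (succ zero)))))) (succ (succ (succ zero)))) (vcons (Eq Nat (succ (succ (succ (succ (succ zero))))) (succ (succ (succ (succ (succ zero)))))) (succ (succ zero)) (refl Nat (succ (succ (succ (succ (succ zero)))))) (vcons (Eq Nat (succ (succ (succ (succ (succ zero))))) (succ (succ (succ (succ (succ zero)))))) (succ zero) (refl Nat (succ (succ (succ (succ (succ zero)))))) (vcons (Eq Nat (succ (succ (succ (succ (succ zero))))) (succ (succ (succ (succ (succ zero)))))) zero (refl Nat (succ (succ (succ (succ (succ zero)))))) (vnil (Eq Nat (succ (succ (succ (succ (succ zero))))) (succ (succ (succ (succ (succ zero))))))))))
type:
  Eq (Vec (Eq Nat (succ (succ (succ (succ (succ zero))))) (succ (succ (succ (succ (succ zero)))))) (succ (succ (succ zero)))) (vcons (Eq Nat (succ (succ (succ (succ (succ zero))))) (succ (succ (succ (succ (succ zero)))))) (succ (succ zero)) (refl Nat (succ (succ (succ (succ (succ zero)))))) (vcons (Eq Nat (succ (succ (succ (succ (succ zero))))) (succ (succ (succ (succ (succ zero)))))) (succ zero) (refl Nat (succ (succ (succ (succ (succ zero)))))) (vcons (Eq Nat (succ (succ (succ (succ (succ zero))))) (succ (succ (succ (succ (succ zero)))))) zero (refl Nat (succ (succ (succ (succ (succ zero)))))) (vnil (Eq Nat (succ (succ (succ (succ (succ zero))))) (succ (succ (succ (succ (succ zero)))))))))) (vcons (Eq Nat (succ (succ (succ (succ (succ zero))))) (succ (succ (succ (succ (succ zero)))))) (succ (succ zero)) (refl Nat (succ (succ (succ (succ (succ zero)))))) (vcons (Eq Nat (succ (succ (succ (succ (succ zero))))) (succ (succ (succ (succ (succ zero)))))) (succ zero) (refl Nat (succ (succ (succ (succ (succ zero)))))) (vcons (Eq Nat (succ (succ (succ (succ (succ zero))))) (succ (succ (succ (succ (succ zero)))))) zero (refl Nat (succ (succ (succ (succ (succ zero)))))) (vnil (Eq Nat (succ (succ (succ (succ (succ zero))))) (succ (succ (succ (succ (succ zero))))))))))


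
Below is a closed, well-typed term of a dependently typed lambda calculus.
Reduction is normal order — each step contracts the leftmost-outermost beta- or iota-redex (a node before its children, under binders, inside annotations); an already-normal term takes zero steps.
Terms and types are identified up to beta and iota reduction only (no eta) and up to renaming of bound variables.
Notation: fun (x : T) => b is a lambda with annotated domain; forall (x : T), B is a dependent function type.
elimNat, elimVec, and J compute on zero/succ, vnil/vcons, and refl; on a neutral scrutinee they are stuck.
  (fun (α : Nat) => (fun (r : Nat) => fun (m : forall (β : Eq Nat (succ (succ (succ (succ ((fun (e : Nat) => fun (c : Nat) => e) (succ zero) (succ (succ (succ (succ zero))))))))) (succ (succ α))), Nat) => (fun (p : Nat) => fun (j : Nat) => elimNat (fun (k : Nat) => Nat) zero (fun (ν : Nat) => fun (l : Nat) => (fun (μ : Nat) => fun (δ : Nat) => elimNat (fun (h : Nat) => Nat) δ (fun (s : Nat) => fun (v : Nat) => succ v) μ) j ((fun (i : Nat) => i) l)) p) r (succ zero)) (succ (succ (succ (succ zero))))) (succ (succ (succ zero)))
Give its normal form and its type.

reduced normal form:
  fun (α : forall (r : Eq Nat (succ (succ (succ (succ (succ zero))))) (succ (succ (succ (succ (succ zero)))))), Nat) => succ (succ (succ (succ zero)))
the term's type:
  forall (α : forall (r : Eq Nat (succ (succ (succ (succ (succ zero))))) (succ (succ (succ (succ (succ zero)))))), Nat), Nat
observation: the term reaches its normal form after 47 normal-order steps.


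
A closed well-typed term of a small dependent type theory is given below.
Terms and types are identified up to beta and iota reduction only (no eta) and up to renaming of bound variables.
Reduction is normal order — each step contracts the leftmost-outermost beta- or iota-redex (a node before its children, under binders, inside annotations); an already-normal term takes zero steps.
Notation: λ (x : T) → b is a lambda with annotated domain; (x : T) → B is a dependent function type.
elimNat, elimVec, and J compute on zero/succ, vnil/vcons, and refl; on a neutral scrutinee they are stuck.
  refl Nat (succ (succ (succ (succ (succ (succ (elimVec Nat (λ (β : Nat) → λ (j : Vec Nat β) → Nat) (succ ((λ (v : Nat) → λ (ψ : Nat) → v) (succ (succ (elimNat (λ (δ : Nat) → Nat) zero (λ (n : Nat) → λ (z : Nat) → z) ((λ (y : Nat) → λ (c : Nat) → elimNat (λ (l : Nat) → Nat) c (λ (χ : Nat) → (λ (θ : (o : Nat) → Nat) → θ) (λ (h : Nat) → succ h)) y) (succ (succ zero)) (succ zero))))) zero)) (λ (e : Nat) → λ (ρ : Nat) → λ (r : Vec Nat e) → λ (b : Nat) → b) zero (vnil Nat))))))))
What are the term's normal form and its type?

resulting normal form:
  refl Nat (succ (succ (succ (succ (succ (succ (succ (succ (succ zero)))))))))
inferred type:
  Eq Nat (succ (succ (succ (succ (succ (succ (succ (succ (succ zero))))))))) (succ (succ (succ (succ (succ (succ (succ (succ (succ zero)))))))))


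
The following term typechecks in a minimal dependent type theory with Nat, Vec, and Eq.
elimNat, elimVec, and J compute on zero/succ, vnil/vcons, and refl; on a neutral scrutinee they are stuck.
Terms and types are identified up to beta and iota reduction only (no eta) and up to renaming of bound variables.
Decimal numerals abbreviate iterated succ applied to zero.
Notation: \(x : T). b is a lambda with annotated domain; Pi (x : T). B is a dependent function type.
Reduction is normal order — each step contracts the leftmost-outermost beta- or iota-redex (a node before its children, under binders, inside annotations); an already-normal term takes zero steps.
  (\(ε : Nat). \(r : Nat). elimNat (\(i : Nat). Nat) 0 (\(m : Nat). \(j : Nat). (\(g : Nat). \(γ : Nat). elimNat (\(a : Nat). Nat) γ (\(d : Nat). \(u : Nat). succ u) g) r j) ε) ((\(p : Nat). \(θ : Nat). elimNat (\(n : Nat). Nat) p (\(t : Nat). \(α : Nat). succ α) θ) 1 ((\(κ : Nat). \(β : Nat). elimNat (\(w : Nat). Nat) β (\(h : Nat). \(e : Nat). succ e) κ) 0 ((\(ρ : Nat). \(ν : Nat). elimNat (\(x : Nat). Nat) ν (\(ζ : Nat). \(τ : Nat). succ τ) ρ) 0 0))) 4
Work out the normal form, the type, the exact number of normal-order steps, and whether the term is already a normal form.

resulting normal form:
  4
the term's type:
  Nat
reduction steps (normal order): 30
already normal: no
first contracted redex: a beta-redex


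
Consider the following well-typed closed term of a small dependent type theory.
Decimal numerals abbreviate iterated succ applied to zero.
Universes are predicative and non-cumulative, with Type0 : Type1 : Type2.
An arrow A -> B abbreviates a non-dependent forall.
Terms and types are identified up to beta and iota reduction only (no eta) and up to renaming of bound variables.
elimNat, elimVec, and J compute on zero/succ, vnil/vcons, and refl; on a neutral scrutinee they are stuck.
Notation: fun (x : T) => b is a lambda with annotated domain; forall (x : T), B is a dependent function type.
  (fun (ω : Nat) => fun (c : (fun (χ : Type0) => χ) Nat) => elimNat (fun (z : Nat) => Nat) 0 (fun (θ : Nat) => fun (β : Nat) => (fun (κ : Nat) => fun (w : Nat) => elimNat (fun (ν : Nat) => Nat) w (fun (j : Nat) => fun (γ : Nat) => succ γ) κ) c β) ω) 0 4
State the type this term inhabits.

inferred type:
  Nat


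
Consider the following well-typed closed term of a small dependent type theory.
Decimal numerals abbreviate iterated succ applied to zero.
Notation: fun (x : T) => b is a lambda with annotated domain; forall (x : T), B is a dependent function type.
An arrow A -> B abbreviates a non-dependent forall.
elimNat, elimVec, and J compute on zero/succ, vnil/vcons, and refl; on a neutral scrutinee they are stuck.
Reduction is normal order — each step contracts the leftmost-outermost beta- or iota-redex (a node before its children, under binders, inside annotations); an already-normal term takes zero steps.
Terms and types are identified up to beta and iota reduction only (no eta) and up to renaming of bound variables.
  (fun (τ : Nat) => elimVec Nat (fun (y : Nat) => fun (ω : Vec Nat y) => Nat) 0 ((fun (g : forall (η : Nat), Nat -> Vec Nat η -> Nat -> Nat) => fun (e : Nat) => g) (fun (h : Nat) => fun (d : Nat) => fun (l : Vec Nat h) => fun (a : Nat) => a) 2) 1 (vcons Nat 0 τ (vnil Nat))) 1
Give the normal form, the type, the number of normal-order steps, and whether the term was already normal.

normal form:
  0
the term's type:
  Nat
steps to reach normal form (normal order): 9
started in normal form: no
first redex: a beta-redex
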